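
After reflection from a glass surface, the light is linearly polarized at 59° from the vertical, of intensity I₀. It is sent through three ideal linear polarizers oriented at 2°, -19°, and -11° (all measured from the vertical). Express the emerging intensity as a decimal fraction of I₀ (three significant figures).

I₁ = I₀ cos²(2° − 59°) = I₀ cos²(57°) = 0.2966 I₀.
I₂ = I₁ cos²(-19° − 2°) = 0.2966 I₀ · cos²(21°) = 0.2585 I₀.
I₃ = I₂ cos²(-11° + 19°) = 0.2585 I₀ · cos²(8°) = 0.2535 I₀.
Transmitted fraction = 0.2535.

≈ 0.254 I₀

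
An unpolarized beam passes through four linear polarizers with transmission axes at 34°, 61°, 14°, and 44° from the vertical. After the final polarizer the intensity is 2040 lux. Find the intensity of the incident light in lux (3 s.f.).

Unpolarized light through the first polarizer → I₁ = ½ I₀, now polarized at 34°.
I₂ = I₁ cos²(61° − 34°) = 0.5 I₀ · cos²(27°) = 0.3969 I₀.
I₃ = I₂ cos²(14° − 61°) = 0.3969 I₀ · cos²(47°) = 0.1846 I₀.
I₄ = I₃ cos²(44° − 14°) = 0.1846 I₀ · cos²(30°) = 0.1385 I₀.
So 2040 lux = 0.1385 I₀, giving I₀ = 2040/0.1385 = 1.473e+04 lux.

I₀ ≈ 1.47e4 lux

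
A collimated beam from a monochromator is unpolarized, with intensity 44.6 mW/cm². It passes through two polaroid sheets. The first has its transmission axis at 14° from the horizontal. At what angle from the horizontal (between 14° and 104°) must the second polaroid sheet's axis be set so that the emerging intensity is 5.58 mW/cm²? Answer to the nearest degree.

θ ≈ 74°

Unpolarized light through the first polarizer → I₁ = ½ I₀, now polarized at 14°.
Target fraction: 5.58 / 44.6 mW/cm² = 0.1251 of I₀.
Need I₂/I₀ = 0.1251, so cos²(θ − 14°) = 0.1251 / 0.5 = 0.2502.
θ − 14° = arccos(√0.2502) = 60.0°, giving θ ≈ 14 + 60.0 = 74.0°.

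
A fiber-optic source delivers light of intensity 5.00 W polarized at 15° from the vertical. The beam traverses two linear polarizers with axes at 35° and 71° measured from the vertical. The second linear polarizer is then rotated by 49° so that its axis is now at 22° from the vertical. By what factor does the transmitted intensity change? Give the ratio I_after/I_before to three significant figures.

I_new/I_old ≈ 1.45

Before rotation:
I₁ = I₀ cos²(35° − 15°) = I₀ cos²(20°) = 0.883 I₀.
I₂ = I₁ cos²(71° − 35°) = 0.883 I₀ · cos²(36°) = 0.5779 I₀.
After rotation:
I₁ = I₀ cos²(35° − 15°) = I₀ cos²(20°) = 0.883 I₀.
I₂ = I₁ cos²(22° − 35°) = 0.883 I₀ · cos²(13°) = 0.8383 I₀.
Ratio = 0.8383 / 0.5779 = 1.451.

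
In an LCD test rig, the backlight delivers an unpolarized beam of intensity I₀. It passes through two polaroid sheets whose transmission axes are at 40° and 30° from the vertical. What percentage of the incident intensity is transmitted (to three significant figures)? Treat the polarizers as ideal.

≈ 48.5%

Unpolarized light through the first polarizer → I₁ = ½ I₀, now polarized at 40°.
I₂ = I₁ cos²(30° − 40°) = 0.5 I₀ · cos²(10°) = 0.4849 I₀.
That is 48.49% of the incident intensity.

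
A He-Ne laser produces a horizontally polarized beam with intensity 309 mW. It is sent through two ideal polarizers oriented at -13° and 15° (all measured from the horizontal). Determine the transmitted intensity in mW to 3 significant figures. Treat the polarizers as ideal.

By Malus's law, I₁ = 309 mW · cos²(13°) = 293.4 mW.
I₂ = I₁ · cos²(28°) = 293.4 · 0.7796 = 228.7 mW.

I ≈ 229 mW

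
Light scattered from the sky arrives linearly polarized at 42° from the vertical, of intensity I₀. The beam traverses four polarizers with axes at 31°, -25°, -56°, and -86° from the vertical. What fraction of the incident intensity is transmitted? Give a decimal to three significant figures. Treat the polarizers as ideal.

≈ 0.166 I₀

By Malus's law, I₁ = I₀ cos²(31° − 42°) = I₀ cos²(11°) = 0.9636 I₀.
I₂ = I₁ cos²(-25° − 31°) = 0.9636 I₀ · cos²(56°) = 0.3013 I₀.
I₃ = I₂ cos²(-56° + 25°) = 0.3013 I₀ · cos²(31°) = 0.2214 I₀.
I₄ = I₃ cos²(-86° + 56°) = 0.2214 I₀ · cos²(30°) = 0.166 I₀.
Transmitted fraction = 0.166.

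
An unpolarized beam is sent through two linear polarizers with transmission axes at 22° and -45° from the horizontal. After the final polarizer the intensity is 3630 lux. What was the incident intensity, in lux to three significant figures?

Unpolarized light through the first polarizer → I₁ = ½ I₀, now polarized at 22°.
I₂ = I₁ cos²(-45° − 22°) = 0.5 I₀ · cos²(67°) = 0.07634 I₀.
So 3630 lux = 0.07634 I₀, giving I₀ = 3630/0.07634 = 4.755e+04 lux.

I₀ ≈ 4.76e4 lux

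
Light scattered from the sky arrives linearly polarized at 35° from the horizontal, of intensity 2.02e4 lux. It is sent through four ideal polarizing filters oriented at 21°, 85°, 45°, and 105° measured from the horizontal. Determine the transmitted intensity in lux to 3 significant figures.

I ≈ 536 lux

I₁ = 2.02e4 lux · cos²(14°) = 1.902e+04 lux.
I₂ = I₁ · cos²(64°) = 1.902e+04 · 0.1922 = 3655 lux.
I₃ = I₂ · cos²(40°) = 3655 · 0.5868 = 2145 lux.
I₄ = I₃ · cos²(60°) = 2145 · 0.25 = 536.2 lux.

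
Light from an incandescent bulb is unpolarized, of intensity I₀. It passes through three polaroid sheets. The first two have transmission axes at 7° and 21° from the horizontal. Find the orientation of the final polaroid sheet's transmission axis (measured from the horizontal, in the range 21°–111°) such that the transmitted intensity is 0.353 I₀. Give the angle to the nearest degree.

Unpolarized light through the first polarizer → I₁ = ½ I₀, now polarized at 7°.
I₂ = I₁ cos²(21° − 7°) = 0.5 I₀ · cos²(14°) = 0.4707 I₀.
Need I₃/I₀ = 0.353, so cos²(θ − 21°) = 0.353 / 0.4707 = 0.7499.
θ − 21° = arccos(√0.7499) = 30.0°, giving θ ≈ 21 + 30.0 = 51.0°.

θ ≈ 51°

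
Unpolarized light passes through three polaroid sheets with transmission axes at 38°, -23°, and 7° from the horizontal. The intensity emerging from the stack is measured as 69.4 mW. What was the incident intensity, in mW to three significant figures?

Unpolarized light through the first polarizer → I₁ = ½ I₀, now polarized at 38°.
I₂ = I₁ cos²(-23° − 38°) = 0.5 I₀ · cos²(61°) = 0.1175 I₀.
I₃ = I₂ cos²(7° + 23°) = 0.1175 I₀ · cos²(30°) = 0.08814 I₀.
So 69.4 mW = 0.08814 I₀, giving I₀ = 69.4/0.08814 = 787.4 mW.

I₀ ≈ 787 mW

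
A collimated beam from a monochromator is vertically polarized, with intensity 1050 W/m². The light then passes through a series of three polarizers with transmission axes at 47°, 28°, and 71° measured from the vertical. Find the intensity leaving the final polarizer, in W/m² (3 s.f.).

I₁ = 1050 W/m² · cos²(47°) = 488.4 W/m².
I₂ = I₁ · cos²(19°) = 488.4 · 0.894 = 436.6 W/m².
I₃ = I₂ · cos²(43°) = 436.6 · 0.5349 = 233.5 W/m².

I ≈ 234 W/m²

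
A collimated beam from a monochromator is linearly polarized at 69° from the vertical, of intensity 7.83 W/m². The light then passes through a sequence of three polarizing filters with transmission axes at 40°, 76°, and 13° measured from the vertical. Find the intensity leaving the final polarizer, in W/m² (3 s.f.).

I ≈ 0.808 W/m²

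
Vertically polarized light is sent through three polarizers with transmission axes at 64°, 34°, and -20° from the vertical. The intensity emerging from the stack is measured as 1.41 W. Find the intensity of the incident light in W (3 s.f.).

By Malus's law, I₁ = I₀ cos²(64° − 0°) = I₀ cos²(64°) = 0.1922 I₀.
I₂ = I₁ cos²(34° − 64°) = 0.1922 I₀ · cos²(30°) = 0.1441 I₀.
I₃ = I₂ cos²(-20° − 34°) = 0.1441 I₀ · cos²(54°) = 0.04979 I₀.
So 1.41 W = 0.04979 I₀, giving I₀ = 1.41/0.04979 = 28.32 W.

I₀ ≈ 28.3 W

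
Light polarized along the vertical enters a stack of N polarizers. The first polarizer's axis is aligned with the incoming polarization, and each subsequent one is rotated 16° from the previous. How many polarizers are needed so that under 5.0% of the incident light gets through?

N = 39

First polarizer is aligned with the polarization: full transmission.
Each further stage multiplies by cos²(16°) = 0.924.
After N polarizers: T = 0.924^(N−1). Require T < 0.050 ⇒ N−1 > ln(0.050)/ln(0.924) = 37.91, so N−1 ≥ 38 and N = 39.
Check: N=39 gives T = 0.04966 < 0.050; N=38 gives T = 0.05374.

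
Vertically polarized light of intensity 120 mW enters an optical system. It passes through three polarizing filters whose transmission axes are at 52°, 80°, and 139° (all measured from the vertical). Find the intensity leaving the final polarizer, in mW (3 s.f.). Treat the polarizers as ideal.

By Malus's law, I₁ = 120 mW · cos²(52°) = 45.48 mW.
I₂ = I₁ · cos²(28°) = 45.48 · 0.7796 = 35.46 mW.
I₃ = I₂ · cos²(59°) = 35.46 · 0.2653 = 9.406 mW.

I ≈ 9.41 mW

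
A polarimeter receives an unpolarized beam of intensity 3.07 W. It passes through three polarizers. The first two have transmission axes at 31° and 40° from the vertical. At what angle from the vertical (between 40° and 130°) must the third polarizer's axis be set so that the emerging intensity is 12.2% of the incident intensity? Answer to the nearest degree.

θ ≈ 100°

Unpolarized light through the first polarizer → I₁ = ½ I₀, now polarized at 31°.
I₂ = I₁ cos²(40° − 31°) = 0.5 I₀ · cos²(9°) = 0.4878 I₀.
Need I₃/I₀ = 0.122, so cos²(θ − 40°) = 0.122 / 0.4878 = 0.2501.
θ − 40° = arccos(√0.2501) = 60.0°, giving θ ≈ 40 + 60.0 = 100.0°.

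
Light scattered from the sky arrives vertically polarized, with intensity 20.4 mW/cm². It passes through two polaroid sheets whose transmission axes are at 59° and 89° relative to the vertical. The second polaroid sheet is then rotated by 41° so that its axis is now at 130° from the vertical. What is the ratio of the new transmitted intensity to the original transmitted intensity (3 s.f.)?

Before rotation:
By Malus's law, I₁ = I₀ cos²(59° − 0°) = I₀ cos²(59°) = 0.2653 I₀.
I₂ = I₁ cos²(89° − 59°) = 0.2653 I₀ · cos²(30°) = 0.1989 I₀.
After rotation:
I₁ = I₀ cos²(59° − 0°) = I₀ cos²(59°) = 0.2653 I₀.
I₂ = I₁ cos²(130° − 59°) = 0.2653 I₀ · cos²(71°) = 0.02812 I₀.
Ratio = 0.02812 / 0.1989 = 0.1413.

I_new/I_old ≈ 0.141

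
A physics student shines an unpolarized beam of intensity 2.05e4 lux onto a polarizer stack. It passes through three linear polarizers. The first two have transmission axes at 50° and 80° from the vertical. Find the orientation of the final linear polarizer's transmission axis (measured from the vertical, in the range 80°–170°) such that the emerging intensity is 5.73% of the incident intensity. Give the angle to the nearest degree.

θ ≈ 147°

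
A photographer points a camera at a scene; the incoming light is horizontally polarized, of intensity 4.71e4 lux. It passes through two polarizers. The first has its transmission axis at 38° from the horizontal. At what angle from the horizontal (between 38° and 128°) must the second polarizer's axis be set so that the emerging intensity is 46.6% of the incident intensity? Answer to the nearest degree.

I₁ = I₀ cos²(38° − 0°) = I₀ cos²(38°) = 0.621 I₀.
Need I₂/I₀ = 0.466, so cos²(θ − 38°) = 0.466 / 0.621 = 0.7504.
θ − 38° = arccos(√0.7504) = 30.0°, giving θ ≈ 38 + 30.0 = 68.0°.

θ ≈ 68°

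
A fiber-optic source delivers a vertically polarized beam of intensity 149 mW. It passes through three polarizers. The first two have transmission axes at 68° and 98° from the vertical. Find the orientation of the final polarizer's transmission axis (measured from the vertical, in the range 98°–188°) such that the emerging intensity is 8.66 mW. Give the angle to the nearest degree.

θ ≈ 140°

By Malus's law, I₁ = I₀ cos²(68° − 0°) = I₀ cos²(68°) = 0.1403 I₀.
I₂ = I₁ cos²(98° − 68°) = 0.1403 I₀ · cos²(30°) = 0.1052 I₀.
Target fraction: 8.66 / 149 mW = 0.05812 of I₀.
Need I₃/I₀ = 0.05812, so cos²(θ − 98°) = 0.05812 / 0.1052 = 0.5522.
θ − 98° = arccos(√0.5522) = 42.0°, giving θ ≈ 98 + 42.0 = 140.0°.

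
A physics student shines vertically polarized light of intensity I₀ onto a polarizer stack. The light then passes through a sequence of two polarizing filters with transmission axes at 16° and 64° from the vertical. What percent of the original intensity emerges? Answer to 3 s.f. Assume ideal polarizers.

≈ 41.4%

I₁ = I₀ cos²(16° − 0°) = I₀ cos²(16°) = 0.924 I₀.
I₂ = I₁ cos²(64° − 16°) = 0.924 I₀ · cos²(48°) = 0.4137 I₀.
That is 41.37% of the incident intensity.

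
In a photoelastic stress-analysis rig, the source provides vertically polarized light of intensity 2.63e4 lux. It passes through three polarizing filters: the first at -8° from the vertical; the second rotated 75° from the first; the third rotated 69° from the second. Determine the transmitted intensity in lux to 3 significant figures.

By Malus's law, I₁ = 2.63e4 lux · cos²(8°) = 2.579e+04 lux.
I₂ = I₁ · cos²(75°) = 2.579e+04 · 0.06699 = 1728 lux.
I₃ = I₂ · cos²(69°) = 1728 · 0.1284 = 221.9 lux.

I ≈ 222 lux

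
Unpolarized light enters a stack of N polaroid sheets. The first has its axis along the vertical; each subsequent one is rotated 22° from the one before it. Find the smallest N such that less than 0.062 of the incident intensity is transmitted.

N = 15

First polarizer halves the unpolarized light: factor 1/2.
Each further stage multiplies by cos²(22°) = 0.8597.
After N polarizers: T = 0.5·0.8597^(N−1). Require T < 0.062 ⇒ N−1 > ln(0.062/0.5)/ln(0.8597) = 13.81, so N−1 ≥ 14 and N = 15.
Check: N=15 gives T = 0.0602 < 0.062; N=14 gives T = 0.07003.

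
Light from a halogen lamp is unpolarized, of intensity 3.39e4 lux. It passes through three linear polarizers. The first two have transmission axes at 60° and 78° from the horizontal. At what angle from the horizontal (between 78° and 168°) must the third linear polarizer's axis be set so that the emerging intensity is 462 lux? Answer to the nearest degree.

θ ≈ 158°

Unpolarized light through the first polarizer → I₁ = ½ I₀, now polarized at 60°.
I₂ = I₁ cos²(78° − 60°) = 0.5 I₀ · cos²(18°) = 0.4523 I₀.
Target fraction: 462 / 3.39e4 lux = 0.01363 of I₀.
Need I₃/I₀ = 0.01363, so cos²(θ − 78°) = 0.01363 / 0.4523 = 0.03013.
θ − 78° = arccos(√0.03013) = 80.0°, giving θ ≈ 78 + 80.0 = 158.0°.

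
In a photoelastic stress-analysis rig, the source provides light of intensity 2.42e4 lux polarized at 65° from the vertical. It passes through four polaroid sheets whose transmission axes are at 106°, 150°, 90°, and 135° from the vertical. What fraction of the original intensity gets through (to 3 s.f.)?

I₁ = 2.42e4 lux · cos²(41°) = 1.378e+04 lux.
I₂ = I₁ · cos²(44°) = 1.378e+04 · 0.5174 = 7133 lux.
I₃ = I₂ · cos²(60°) = 7133 · 0.25 = 1783 lux.
I₄ = I₃ · cos²(45°) = 1783 · 0.5 = 891.6 lux.
Transmitted fraction = 0.03684.

I/I₀ ≈ 0.0368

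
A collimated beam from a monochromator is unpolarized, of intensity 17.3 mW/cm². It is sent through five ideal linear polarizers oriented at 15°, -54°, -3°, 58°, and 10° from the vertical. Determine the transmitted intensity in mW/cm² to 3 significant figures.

I ≈ 0.0463 mW/cm²

Unpolarized light through the first polarizer → I₁ = 17.3 mW/cm²/2 = 8.65 mW/cm², polarized at 15°.
I₂ = I₁ · cos²(69°) = 8.65 · 0.1284 = 1.111 mW/cm².
I₃ = I₂ · cos²(51°) = 1.111 · 0.396 = 0.44 mW/cm².
I₄ = I₃ · cos²(61°) = 0.44 · 0.235 = 0.1034 mW/cm².
I₅ = I₄ · cos²(48°) = 0.1034 · 0.4477 = 0.0463 mW/cm².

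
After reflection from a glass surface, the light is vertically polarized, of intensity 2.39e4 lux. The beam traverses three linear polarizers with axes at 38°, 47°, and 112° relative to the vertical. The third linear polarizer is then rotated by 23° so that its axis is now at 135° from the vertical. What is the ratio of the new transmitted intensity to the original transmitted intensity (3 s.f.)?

I_new/I_old ≈ 0.00682

Before rotation:
By Malus's law, I₁ = I₀ cos²(38° − 0°) = I₀ cos²(38°) = 0.621 I₀.
I₂ = I₁ cos²(47° − 38°) = 0.621 I₀ · cos²(9°) = 0.6058 I₀.
I₃ = I₂ cos²(112° − 47°) = 0.6058 I₀ · cos²(65°) = 0.1082 I₀.
After rotation:
I₁ = I₀ cos²(38° − 0°) = I₀ cos²(38°) = 0.621 I₀.
I₂ = I₁ cos²(47° − 38°) = 0.621 I₀ · cos²(9°) = 0.6058 I₀.
I₃ = I₂ cos²(135° − 47°) = 0.6058 I₀ · cos²(88°) = 0.0007378 I₀.
Ratio = 0.0007378 / 0.1082 = 0.006819.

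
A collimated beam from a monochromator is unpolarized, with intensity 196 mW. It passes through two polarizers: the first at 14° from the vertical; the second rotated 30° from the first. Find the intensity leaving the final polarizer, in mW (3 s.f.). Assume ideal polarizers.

Unpolarized light through the first polarizer → I₁ = 196 mW/2 = 98 mW, polarized at 14°.
I₂ = I₁ · cos²(30°) = 98 · 0.75 = 73.5 mW.

I ≈ 73.5 mW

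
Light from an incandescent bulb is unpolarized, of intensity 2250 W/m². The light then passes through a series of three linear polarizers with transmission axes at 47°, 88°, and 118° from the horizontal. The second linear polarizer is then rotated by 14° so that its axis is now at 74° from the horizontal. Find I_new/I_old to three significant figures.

I_new/I_old ≈ 0.962

Before rotation:
Unpolarized light through the first polarizer → I₁ = ½ I₀, now polarized at 47°.
I₂ = I₁ cos²(88° − 47°) = 0.5 I₀ · cos²(41°) = 0.2848 I₀.
I₃ = I₂ cos²(118° − 88°) = 0.2848 I₀ · cos²(30°) = 0.2136 I₀.
After rotation:
Unpolarized light through the first polarizer → I₁ = ½ I₀, now polarized at 47°.
I₂ = I₁ cos²(74° − 47°) = 0.5 I₀ · cos²(27°) = 0.3969 I₀.
I₃ = I₂ cos²(118° − 74°) = 0.3969 I₀ · cos²(44°) = 0.2054 I₀.
Ratio = 0.2054 / 0.2136 = 0.9616.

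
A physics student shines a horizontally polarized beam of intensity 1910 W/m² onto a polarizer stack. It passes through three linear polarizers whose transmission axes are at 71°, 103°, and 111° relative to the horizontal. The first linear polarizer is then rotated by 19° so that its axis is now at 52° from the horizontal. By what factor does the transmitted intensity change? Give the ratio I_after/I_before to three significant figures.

Before rotation:
By Malus's law, I₁ = I₀ cos²(71° − 0°) = I₀ cos²(71°) = 0.106 I₀.
I₂ = I₁ cos²(103° − 71°) = 0.106 I₀ · cos²(32°) = 0.07623 I₀.
I₃ = I₂ cos²(111° − 103°) = 0.07623 I₀ · cos²(8°) = 0.07475 I₀.
After rotation:
I₁ = I₀ cos²(52° − 0°) = I₀ cos²(52°) = 0.379 I₀.
I₂ = I₁ cos²(103° − 52°) = 0.379 I₀ · cos²(51°) = 0.1501 I₀.
I₃ = I₂ cos²(111° − 103°) = 0.1501 I₀ · cos²(8°) = 0.1472 I₀.
Ratio = 0.1472 / 0.07475 = 1.969.

I_new/I_old ≈ 1.97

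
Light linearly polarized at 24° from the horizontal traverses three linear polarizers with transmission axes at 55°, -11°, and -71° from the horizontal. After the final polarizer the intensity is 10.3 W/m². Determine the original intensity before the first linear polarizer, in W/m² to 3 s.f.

I₁ = I₀ cos²(55° − 24°) = I₀ cos²(31°) = 0.7347 I₀.
I₂ = I₁ cos²(-11° − 55°) = 0.7347 I₀ · cos²(66°) = 0.1216 I₀.
I₃ = I₂ cos²(-71° + 11°) = 0.1216 I₀ · cos²(60°) = 0.03039 I₀.
So 10.3 W/m² = 0.03039 I₀, giving I₀ = 10.3/0.03039 = 339 W/m².

I₀ ≈ 339 W/m²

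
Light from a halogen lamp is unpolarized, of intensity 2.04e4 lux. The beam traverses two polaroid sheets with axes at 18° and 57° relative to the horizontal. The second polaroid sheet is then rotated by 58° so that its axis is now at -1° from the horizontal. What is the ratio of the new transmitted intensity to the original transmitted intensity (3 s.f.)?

I_new/I_old ≈ 1.48

Before rotation:
Unpolarized light through the first polarizer → I₁ = ½ I₀, now polarized at 18°.
I₂ = I₁ cos²(57° − 18°) = 0.5 I₀ · cos²(39°) = 0.302 I₀.
After rotation:
Unpolarized light through the first polarizer → I₁ = ½ I₀, now polarized at 18°.
I₂ = I₁ cos²(-1° − 18°) = 0.5 I₀ · cos²(19°) = 0.447 I₀.
Ratio = 0.447 / 0.302 = 1.48.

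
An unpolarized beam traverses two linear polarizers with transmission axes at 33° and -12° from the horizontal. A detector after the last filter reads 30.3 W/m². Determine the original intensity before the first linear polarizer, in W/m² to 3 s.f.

Unpolarized light through the first polarizer → I₁ = ½ I₀, now polarized at 33°.
I₂ = I₁ cos²(-12° − 33°) = 0.5 I₀ · cos²(45°) = 0.25 I₀.
So 30.3 W/m² = 0.25 I₀, giving I₀ = 30.3/0.25 = 121.2 W/m².

I₀ ≈ 121 W/m²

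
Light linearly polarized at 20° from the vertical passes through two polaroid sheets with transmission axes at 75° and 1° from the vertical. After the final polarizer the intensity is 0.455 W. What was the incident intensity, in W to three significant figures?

By Malus's law, I₁ = I₀ cos²(75° − 20°) = I₀ cos²(55°) = 0.329 I₀.
I₂ = I₁ cos²(1° − 75°) = 0.329 I₀ · cos²(74°) = 0.025 I₀.
So 0.455 W = 0.025 I₀, giving I₀ = 0.455/0.025 = 18.2 W.

I₀ ≈ 18.2 W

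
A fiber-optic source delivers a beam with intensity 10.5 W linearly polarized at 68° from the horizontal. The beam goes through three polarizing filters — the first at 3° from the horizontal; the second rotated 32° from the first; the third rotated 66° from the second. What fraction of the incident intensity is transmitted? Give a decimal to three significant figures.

I/I₀ ≈ 0.0213

I₁ = 10.5 W · cos²(65°) = 1.875 W.
I₂ = I₁ · cos²(32°) = 1.875 · 0.7192 = 1.349 W.
I₃ = I₂ · cos²(66°) = 1.349 · 0.1654 = 0.2231 W.
Transmitted fraction = 0.02125.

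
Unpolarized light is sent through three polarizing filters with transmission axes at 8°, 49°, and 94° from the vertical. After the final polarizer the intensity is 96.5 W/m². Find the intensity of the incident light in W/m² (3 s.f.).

I₀ ≈ 678 W/m²

Unpolarized light through the first polarizer → I₁ = ½ I₀, now polarized at 8°.
I₂ = I₁ cos²(49° − 8°) = 0.5 I₀ · cos²(41°) = 0.2848 I₀.
I₃ = I₂ cos²(94° − 49°) = 0.2848 I₀ · cos²(45°) = 0.1424 I₀.
So 96.5 W/m² = 0.1424 I₀, giving I₀ = 96.5/0.1424 = 677.7 W/m².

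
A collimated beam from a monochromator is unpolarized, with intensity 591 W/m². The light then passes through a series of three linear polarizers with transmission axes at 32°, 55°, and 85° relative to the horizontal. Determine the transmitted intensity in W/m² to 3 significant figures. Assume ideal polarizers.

Unpolarized light through the first polarizer → I₁ = 591 W/m²/2 = 295.5 W/m², polarized at 32°.
I₂ = I₁ · cos²(23°) = 295.5 · 0.8473 = 250.4 W/m².
I₃ = I₂ · cos²(30°) = 250.4 · 0.75 = 187.8 W/m².

I ≈ 188 W/m²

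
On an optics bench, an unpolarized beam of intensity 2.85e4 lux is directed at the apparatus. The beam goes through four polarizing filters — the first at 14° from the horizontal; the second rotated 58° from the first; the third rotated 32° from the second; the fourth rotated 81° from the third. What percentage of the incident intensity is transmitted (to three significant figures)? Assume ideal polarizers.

≈ 0.247%

Unpolarized light through the first polarizer → I₁ = 2.85e4 lux/2 = 1.425e+04 lux, polarized at 14°.
I₂ = I₁ · cos²(58°) = 1.425e+04 · 0.2808 = 4002 lux.
I₃ = I₂ · cos²(32°) = 4002 · 0.7192 = 2878 lux.
I₄ = I₃ · cos²(81°) = 2878 · 0.02447 = 70.43 lux.
That is 0.2471% of the incident intensity.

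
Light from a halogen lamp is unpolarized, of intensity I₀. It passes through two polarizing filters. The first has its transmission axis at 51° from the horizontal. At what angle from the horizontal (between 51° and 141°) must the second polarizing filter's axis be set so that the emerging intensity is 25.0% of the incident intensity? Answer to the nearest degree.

Unpolarized light through the first polarizer → I₁ = ½ I₀, now polarized at 51°.
Need I₂/I₀ = 0.25, so cos²(θ − 51°) = 0.25 / 0.5 = 0.5.
θ − 51° = arccos(√0.5) = 45.0°, giving θ ≈ 51 + 45.0 = 96.0°.

θ ≈ 96°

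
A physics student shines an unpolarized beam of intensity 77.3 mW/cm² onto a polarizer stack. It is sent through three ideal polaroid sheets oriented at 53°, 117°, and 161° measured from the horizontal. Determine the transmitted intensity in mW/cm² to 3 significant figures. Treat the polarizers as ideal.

I ≈ 3.84 mW/cm²

Unpolarized light through the first polarizer → I₁ = 77.3 mW/cm²/2 = 38.65 mW/cm², polarized at 53°.
I₂ = I₁ · cos²(64°) = 38.65 · 0.1922 = 7.427 mW/cm².
I₃ = I₂ · cos²(44°) = 7.427 · 0.5174 = 3.843 mW/cm².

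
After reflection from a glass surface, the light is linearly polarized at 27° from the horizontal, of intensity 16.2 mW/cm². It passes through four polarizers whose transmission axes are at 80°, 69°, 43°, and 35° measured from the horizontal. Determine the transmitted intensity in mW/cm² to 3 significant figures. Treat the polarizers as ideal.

I ≈ 4.48 mW/cm²

I₁ = 16.2 mW/cm² · cos²(53°) = 5.867 mW/cm².
I₂ = I₁ · cos²(11°) = 5.867 · 0.9636 = 5.654 mW/cm².
I₃ = I₂ · cos²(26°) = 5.654 · 0.8078 = 4.567 mW/cm².
I₄ = I₃ · cos²(8°) = 4.567 · 0.9806 = 4.479 mW/cm².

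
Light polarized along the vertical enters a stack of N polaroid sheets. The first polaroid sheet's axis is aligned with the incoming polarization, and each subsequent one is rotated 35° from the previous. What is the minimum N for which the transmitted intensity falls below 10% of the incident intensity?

First polarizer is aligned with the polarization: full transmission.
Each further stage multiplies by cos²(35°) = 0.671.
After N polarizers: T = 0.671^(N−1). Require T < 0.10 ⇒ N−1 > ln(0.10)/ln(0.671) = 5.77, so N−1 ≥ 6 and N = 7.
Check: N=7 gives T = 0.09128 < 0.10; N=6 gives T = 0.136.

N = 7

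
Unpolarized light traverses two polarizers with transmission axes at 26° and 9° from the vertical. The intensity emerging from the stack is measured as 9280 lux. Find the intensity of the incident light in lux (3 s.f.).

I₀ ≈ 2.03e4 lux

Unpolarized light through the first polarizer → I₁ = ½ I₀, now polarized at 26°.
I₂ = I₁ cos²(9° − 26°) = 0.5 I₀ · cos²(17°) = 0.4573 I₀.
So 9280 lux = 0.4573 I₀, giving I₀ = 9280/0.4573 = 2.029e+04 lux.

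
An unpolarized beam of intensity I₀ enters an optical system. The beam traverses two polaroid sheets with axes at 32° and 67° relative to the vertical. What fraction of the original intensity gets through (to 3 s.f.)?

Unpolarized light through the first polarizer → I₁ = ½ I₀, now polarized at 32°.
I₂ = I₁ cos²(67° − 32°) = 0.5 I₀ · cos²(35°) = 0.3355 I₀.
Transmitted fraction = 0.3355.

≈ 0.336 I₀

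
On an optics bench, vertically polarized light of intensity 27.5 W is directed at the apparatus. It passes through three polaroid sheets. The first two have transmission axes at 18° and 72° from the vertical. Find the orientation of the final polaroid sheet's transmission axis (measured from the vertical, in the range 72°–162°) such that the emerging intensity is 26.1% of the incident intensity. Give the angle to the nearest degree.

θ ≈ 96°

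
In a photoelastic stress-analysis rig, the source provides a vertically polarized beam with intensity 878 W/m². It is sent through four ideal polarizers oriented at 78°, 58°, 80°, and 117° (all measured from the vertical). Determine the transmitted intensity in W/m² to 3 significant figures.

I₁ = 878 W/m² · cos²(78°) = 37.95 W/m².
I₂ = I₁ · cos²(20°) = 37.95 · 0.883 = 33.51 W/m².
I₃ = I₂ · cos²(22°) = 33.51 · 0.8597 = 28.81 W/m².
I₄ = I₃ · cos²(37°) = 28.81 · 0.6378 = 18.38 W/m².

I ≈ 18.4 W/m²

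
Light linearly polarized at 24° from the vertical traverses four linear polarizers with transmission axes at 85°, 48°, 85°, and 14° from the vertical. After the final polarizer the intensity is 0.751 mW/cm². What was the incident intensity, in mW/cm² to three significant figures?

I₀ ≈ 74.1 mW/cm²

I₁ = I₀ cos²(85° − 24°) = I₀ cos²(61°) = 0.235 I₀.
I₂ = I₁ cos²(48° − 85°) = 0.235 I₀ · cos²(37°) = 0.1499 I₀.
I₃ = I₂ cos²(85° − 48°) = 0.1499 I₀ · cos²(37°) = 0.09562 I₀.
I₄ = I₃ cos²(14° − 85°) = 0.09562 I₀ · cos²(71°) = 0.01013 I₀.
So 0.751 mW/cm² = 0.01013 I₀, giving I₀ = 0.751/0.01013 = 74.1 mW/cm².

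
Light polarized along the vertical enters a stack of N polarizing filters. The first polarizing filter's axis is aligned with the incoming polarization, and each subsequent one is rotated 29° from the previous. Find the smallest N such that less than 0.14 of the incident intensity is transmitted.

N = 9

First polarizer is aligned with the polarization: full transmission.
Each further stage multiplies by cos²(29°) = 0.765.
After N polarizers: T = 0.765^(N−1). Require T < 0.14 ⇒ N−1 > ln(0.14)/ln(0.765) = 7.34, so N−1 ≥ 8 and N = 9.
Check: N=9 gives T = 0.1172 < 0.14; N=8 gives T = 0.1533.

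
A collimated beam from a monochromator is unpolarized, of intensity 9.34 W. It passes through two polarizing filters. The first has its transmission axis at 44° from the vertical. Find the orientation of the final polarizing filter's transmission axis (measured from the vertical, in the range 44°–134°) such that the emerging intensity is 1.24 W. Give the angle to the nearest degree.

θ ≈ 103°

Unpolarized light through the first polarizer → I₁ = ½ I₀, now polarized at 44°.
Target fraction: 1.24 / 9.34 W = 0.1328 of I₀.
Need I₂/I₀ = 0.1328, so cos²(θ − 44°) = 0.1328 / 0.5 = 0.2655.
θ − 44° = arccos(√0.2655) = 59.0°, giving θ ≈ 44 + 59.0 = 103.0°.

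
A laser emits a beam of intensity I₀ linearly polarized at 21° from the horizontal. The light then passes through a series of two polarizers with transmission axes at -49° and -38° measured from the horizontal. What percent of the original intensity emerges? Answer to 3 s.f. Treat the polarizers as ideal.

≈ 11.3%

I₁ = I₀ cos²(-49° − 21°) = I₀ cos²(70°) = 0.117 I₀.
I₂ = I₁ cos²(-38° + 49°) = 0.117 I₀ · cos²(11°) = 0.1127 I₀.
That is 11.27% of the incident intensity.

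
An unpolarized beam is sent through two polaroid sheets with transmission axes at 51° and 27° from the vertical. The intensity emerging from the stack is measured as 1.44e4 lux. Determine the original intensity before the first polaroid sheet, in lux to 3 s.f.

I₀ ≈ 3.45e4 lux

Unpolarized light through the first polarizer → I₁ = ½ I₀, now polarized at 51°.
I₂ = I₁ cos²(27° − 51°) = 0.5 I₀ · cos²(24°) = 0.4173 I₀.
So 1.44e4 lux = 0.4173 I₀, giving I₀ = 1.44e4/0.4173 = 3.451e+04 lux.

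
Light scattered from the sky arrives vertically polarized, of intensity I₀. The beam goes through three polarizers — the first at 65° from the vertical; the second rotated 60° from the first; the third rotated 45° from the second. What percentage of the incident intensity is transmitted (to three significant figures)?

I₁ = I₀ cos²(65° − 0°) = I₀ cos²(65°) = 0.1786 I₀.
I₂ = I₁ cos²(60°) = 0.1786 · 0.25 I₀ = 0.04465 I₀.
I₃ = I₂ cos²(45°) = 0.04465 · 0.5 I₀ = 0.02233 I₀.
That is 2.233% of the incident intensity.

≈ 2.23%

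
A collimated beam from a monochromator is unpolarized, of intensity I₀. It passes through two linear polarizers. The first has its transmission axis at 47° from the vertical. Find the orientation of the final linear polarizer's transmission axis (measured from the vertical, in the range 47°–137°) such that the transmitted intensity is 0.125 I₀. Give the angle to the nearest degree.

θ ≈ 107°

Unpolarized light through the first polarizer → I₁ = ½ I₀, now polarized at 47°.
Need I₂/I₀ = 0.125, so cos²(θ − 47°) = 0.125 / 0.5 = 0.25.
θ − 47° = arccos(√0.25) = 60.0°, giving θ ≈ 47 + 60.0 = 107.0°.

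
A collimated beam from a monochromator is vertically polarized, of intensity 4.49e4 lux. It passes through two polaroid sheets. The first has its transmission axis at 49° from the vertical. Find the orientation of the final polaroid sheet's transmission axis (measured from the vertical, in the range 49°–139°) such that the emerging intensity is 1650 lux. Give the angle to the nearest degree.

θ ≈ 122°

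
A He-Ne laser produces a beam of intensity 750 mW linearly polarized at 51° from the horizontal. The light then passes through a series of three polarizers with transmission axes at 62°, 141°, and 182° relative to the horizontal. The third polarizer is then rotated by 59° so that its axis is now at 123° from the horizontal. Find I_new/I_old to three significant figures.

Before rotation:
I₁ = I₀ cos²(62° − 51°) = I₀ cos²(11°) = 0.9636 I₀.
I₂ = I₁ cos²(141° − 62°) = 0.9636 I₀ · cos²(79°) = 0.03508 I₀.
I₃ = I₂ cos²(182° − 141°) = 0.03508 I₀ · cos²(41°) = 0.01998 I₀.
After rotation:
I₁ = I₀ cos²(62° − 51°) = I₀ cos²(11°) = 0.9636 I₀.
I₂ = I₁ cos²(141° − 62°) = 0.9636 I₀ · cos²(79°) = 0.03508 I₀.
I₃ = I₂ cos²(123° − 141°) = 0.03508 I₀ · cos²(18°) = 0.03173 I₀.
Ratio = 0.03173 / 0.01998 = 1.588.

I_new/I_old ≈ 1.59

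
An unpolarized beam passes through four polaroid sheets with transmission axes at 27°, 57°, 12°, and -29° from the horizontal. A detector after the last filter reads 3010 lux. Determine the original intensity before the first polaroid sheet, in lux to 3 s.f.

Unpolarized light through the first polarizer → I₁ = ½ I₀, now polarized at 27°.
I₂ = I₁ cos²(57° − 27°) = 0.5 I₀ · cos²(30°) = 0.375 I₀.
I₃ = I₂ cos²(12° − 57°) = 0.375 I₀ · cos²(45°) = 0.1875 I₀.
I₄ = I₃ cos²(-29° − 12°) = 0.1875 I₀ · cos²(41°) = 0.1068 I₀.
So 3010 lux = 0.1068 I₀, giving I₀ = 3010/0.1068 = 2.818e+04 lux.

I₀ ≈ 2.82e4 lux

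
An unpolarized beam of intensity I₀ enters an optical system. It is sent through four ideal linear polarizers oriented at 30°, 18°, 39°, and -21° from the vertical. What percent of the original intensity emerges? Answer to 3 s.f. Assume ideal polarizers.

Unpolarized light through the first polarizer → I₁ = ½ I₀, now polarized at 30°.
I₂ = I₁ cos²(18° − 30°) = 0.5 I₀ · cos²(12°) = 0.4784 I₀.
I₃ = I₂ cos²(39° − 18°) = 0.4784 I₀ · cos²(21°) = 0.4169 I₀.
I₄ = I₃ cos²(-21° − 39°) = 0.4169 I₀ · cos²(60°) = 0.1042 I₀.
That is 10.42% of the incident intensity.

≈ 10.4%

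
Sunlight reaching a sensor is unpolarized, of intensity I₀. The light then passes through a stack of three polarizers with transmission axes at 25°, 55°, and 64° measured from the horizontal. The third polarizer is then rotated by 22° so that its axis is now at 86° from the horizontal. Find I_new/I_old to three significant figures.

I_new/I_old ≈ 0.753

Before rotation:
Unpolarized light through the first polarizer → I₁ = ½ I₀, now polarized at 25°.
I₂ = I₁ cos²(55° − 25°) = 0.5 I₀ · cos²(30°) = 0.375 I₀.
I₃ = I₂ cos²(64° − 55°) = 0.375 I₀ · cos²(9°) = 0.3658 I₀.
After rotation:
Unpolarized light through the first polarizer → I₁ = ½ I₀, now polarized at 25°.
I₂ = I₁ cos²(55° − 25°) = 0.5 I₀ · cos²(30°) = 0.375 I₀.
I₃ = I₂ cos²(86° − 55°) = 0.375 I₀ · cos²(31°) = 0.2755 I₀.
Ratio = 0.2755 / 0.3658 = 0.7532.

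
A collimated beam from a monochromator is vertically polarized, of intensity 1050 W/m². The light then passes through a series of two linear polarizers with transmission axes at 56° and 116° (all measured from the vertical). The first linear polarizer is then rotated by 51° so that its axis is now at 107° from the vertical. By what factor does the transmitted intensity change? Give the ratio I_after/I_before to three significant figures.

Before rotation:
By Malus's law, I₁ = I₀ cos²(56° − 0°) = I₀ cos²(56°) = 0.3127 I₀.
I₂ = I₁ cos²(116° − 56°) = 0.3127 I₀ · cos²(60°) = 0.07817 I₀.
After rotation:
I₁ = I₀ cos²(107° − 0°) = I₀ cos²(73°) = 0.08548 I₀.
I₂ = I₁ cos²(116° − 107°) = 0.08548 I₀ · cos²(9°) = 0.08339 I₀.
Ratio = 0.08339 / 0.07817 = 1.067.

I_new/I_old ≈ 1.07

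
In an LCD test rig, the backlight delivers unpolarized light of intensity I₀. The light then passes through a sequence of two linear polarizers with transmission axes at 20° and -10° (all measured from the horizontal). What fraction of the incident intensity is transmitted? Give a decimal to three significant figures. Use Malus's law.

≈ 0.375 I₀

Unpolarized light through the first polarizer → I₁ = ½ I₀, now polarized at 20°.
I₂ = I₁ cos²(-10° − 20°) = 0.5 I₀ · cos²(30°) = 0.375 I₀.
Transmitted fraction = 0.375.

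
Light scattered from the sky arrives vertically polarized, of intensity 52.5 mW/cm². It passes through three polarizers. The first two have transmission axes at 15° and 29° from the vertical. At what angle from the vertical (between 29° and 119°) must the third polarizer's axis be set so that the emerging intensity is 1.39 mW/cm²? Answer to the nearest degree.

By Malus's law, I₁ = I₀ cos²(15° − 0°) = I₀ cos²(15°) = 0.933 I₀.
I₂ = I₁ cos²(29° − 15°) = 0.933 I₀ · cos²(14°) = 0.8784 I₀.
Target fraction: 1.39 / 52.5 mW/cm² = 0.02648 of I₀.
Need I₃/I₀ = 0.02648, so cos²(θ − 29°) = 0.02648 / 0.8784 = 0.03014.
θ − 29° = arccos(√0.03014) = 80.0°, giving θ ≈ 29 + 80.0 = 109.0°.

θ ≈ 109°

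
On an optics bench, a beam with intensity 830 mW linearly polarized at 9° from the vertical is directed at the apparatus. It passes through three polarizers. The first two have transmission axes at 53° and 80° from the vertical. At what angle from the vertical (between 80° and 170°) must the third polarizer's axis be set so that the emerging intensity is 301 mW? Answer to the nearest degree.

I₁ = I₀ cos²(53° − 9°) = I₀ cos²(44°) = 0.5174 I₀.
I₂ = I₁ cos²(80° − 53°) = 0.5174 I₀ · cos²(27°) = 0.4108 I₀.
Target fraction: 301 / 830 mW = 0.3627 of I₀.
Need I₃/I₀ = 0.3627, so cos²(θ − 80°) = 0.3627 / 0.4108 = 0.8828.
θ − 80° = arccos(√0.8828) = 20.0°, giving θ ≈ 80 + 20.0 = 100.0°.

θ ≈ 100°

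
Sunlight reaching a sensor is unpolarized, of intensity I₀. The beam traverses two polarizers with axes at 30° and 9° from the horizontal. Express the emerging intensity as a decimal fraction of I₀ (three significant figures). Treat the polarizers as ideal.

Unpolarized light through the first polarizer → I₁ = ½ I₀, now polarized at 30°.
I₂ = I₁ cos²(9° − 30°) = 0.5 I₀ · cos²(21°) = 0.4358 I₀.
Transmitted fraction = 0.4358.

≈ 0.436 I₀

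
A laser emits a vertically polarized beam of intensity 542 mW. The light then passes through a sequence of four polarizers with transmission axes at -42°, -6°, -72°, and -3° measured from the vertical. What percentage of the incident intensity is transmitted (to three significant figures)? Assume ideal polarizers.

≈ 0.768%

I₁ = 542 mW · cos²(42°) = 299.3 mW.
I₂ = I₁ · cos²(36°) = 299.3 · 0.6545 = 195.9 mW.
I₃ = I₂ · cos²(66°) = 195.9 · 0.1654 = 32.41 mW.
I₄ = I₃ · cos²(69°) = 32.41 · 0.1284 = 4.162 mW.
That is 0.768% of the incident intensity.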